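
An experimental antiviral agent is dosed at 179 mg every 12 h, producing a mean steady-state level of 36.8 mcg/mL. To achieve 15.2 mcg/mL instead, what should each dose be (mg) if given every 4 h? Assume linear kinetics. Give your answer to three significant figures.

With linear kinetics, Css is proportional to dose rate (D/τ) at fixed clearance.
D₂ = D₁ × (Css,target / Css,current) × (τ₂/τ₁) = 179 × (15.2/36.8) × (4/12) = 24.64 mg

24.6 mg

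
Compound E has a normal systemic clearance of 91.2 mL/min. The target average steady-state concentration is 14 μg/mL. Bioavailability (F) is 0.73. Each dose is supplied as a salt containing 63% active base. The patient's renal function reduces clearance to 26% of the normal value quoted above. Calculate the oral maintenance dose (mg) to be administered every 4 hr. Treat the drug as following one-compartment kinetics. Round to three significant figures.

CL = 91.2 mL/min × 60/1000 = 5.472 L/h
Patient clearance = 0.26 × 5.472 = 1.423 L/h
D = CL × Css × τ / F / S = 1.423 × 14 × 4 / 0.73 / 0.63 = 173.3 mg

173 mg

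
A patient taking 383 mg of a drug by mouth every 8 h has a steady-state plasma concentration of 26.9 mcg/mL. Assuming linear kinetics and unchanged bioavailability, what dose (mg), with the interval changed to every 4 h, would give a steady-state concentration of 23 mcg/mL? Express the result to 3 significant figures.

164 mg

For first-order elimination, Css ∝ F·D/(CL·τ); F and CL are unchanged, so Css ∝ D/τ.
D₂ = D₁ × (Css,target / Css,current) × (τ₂/τ₁) = 383 × (23/26.9) × (4/8) = 163.7 mg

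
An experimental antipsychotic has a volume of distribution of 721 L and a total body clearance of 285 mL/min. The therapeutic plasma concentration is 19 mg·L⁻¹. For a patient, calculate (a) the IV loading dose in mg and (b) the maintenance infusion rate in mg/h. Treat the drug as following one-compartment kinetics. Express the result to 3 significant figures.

(a) 13700 mg; (b) 325 mg/h

Loading dose = Vd × C = 721.0 × 19 = 13700 mg
CL = 285 mL/min = 285 × 0.06 = 17.10 L/h
Infusion rate = 17.10 L/h × 19 mg/L = 324.9 mg/h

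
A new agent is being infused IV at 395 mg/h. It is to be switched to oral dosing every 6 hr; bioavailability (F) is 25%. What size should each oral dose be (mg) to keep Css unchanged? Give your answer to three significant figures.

To maintain the same Css, the systemic dosing rate must be unchanged: F·D/τ = infusion rate.
D = rate × τ / F = 395 × 6 / 0.25 = 9480 mg

9480 mg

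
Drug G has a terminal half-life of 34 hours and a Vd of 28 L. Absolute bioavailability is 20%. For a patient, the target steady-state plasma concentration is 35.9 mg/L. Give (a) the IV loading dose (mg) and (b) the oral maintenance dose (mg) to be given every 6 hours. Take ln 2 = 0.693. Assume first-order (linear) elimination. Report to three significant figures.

(a) 1010 mg; (b) 615 mg

LD = Vd × C = 28.00 × 35.9 = 1005 mg
CL = 0.693 × Vd / t½ = 0.693 × 28.00 / 34 = 0.5707 L/h
D = CL × Css × τ / F = 0.5707 × 35.9 × 6 / 0.2 = 614.6 mg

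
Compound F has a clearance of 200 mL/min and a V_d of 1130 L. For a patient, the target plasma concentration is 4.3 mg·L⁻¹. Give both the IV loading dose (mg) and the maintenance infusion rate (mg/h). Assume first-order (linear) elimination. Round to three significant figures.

(a) 4860 mg; (b) 51.6 mg/h

Loading dose = Vd × C = 1130 × 4.3 = 4859 mg
CL = 200 mL/min × 60/1000 = 12.00 L/h
Maintenance infusion rate = CL × Css = 12.00 × 4.3 = 51.60 mg/h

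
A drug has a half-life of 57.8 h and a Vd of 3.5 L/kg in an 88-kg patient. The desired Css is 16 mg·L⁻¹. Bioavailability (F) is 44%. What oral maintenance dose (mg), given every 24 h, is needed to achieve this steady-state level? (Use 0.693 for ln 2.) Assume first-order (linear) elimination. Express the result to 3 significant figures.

3220 mg

Vd = 3.5 L/kg × 88 kg = 308.0 L
CL = ln 2 · Vd / t½ = 0.693 × 308.0 / 57.8 = 3.693 L/h
D = CL × Css × τ / F = 3.693 × 16 × 24 / 0.44 = 3223 mg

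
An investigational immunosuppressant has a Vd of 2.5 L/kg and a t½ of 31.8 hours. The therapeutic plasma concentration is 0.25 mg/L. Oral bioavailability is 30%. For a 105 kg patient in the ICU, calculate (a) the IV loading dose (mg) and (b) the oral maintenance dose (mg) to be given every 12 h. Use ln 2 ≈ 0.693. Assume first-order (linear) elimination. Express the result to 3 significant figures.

Vd(total) = 105 kg × 2.5 L/kg = 262.5 L
LD = Vd × C = 262.5 × 0.25 = 65.63 mg
CL = 0.693 × Vd / t½ = 0.693 × 262.5 / 31.8 = 5.721 L/h
D = CL × Css × τ / F = 5.721 × 0.25 × 12 / 0.3 = 57.21 mg

(a) 65.6 mg; (b) 57.2 mg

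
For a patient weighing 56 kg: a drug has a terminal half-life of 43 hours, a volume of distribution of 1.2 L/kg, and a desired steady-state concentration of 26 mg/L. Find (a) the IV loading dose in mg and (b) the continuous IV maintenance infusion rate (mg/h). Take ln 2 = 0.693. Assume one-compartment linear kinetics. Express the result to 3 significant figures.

Vd(total) = 56 kg × 1.2 L/kg = 67.20 L
LD = Vd × C = 67.20 × 26 = 1747 mg
CL = 0.693 × Vd / t½ = 0.693 × 67.20 / 43 = 1.083 L/h
Infusion rate = CL × Css = 1.083 × 26 = 28.16 mg/h

(a) 1750 mg; (b) 28.2 mg/h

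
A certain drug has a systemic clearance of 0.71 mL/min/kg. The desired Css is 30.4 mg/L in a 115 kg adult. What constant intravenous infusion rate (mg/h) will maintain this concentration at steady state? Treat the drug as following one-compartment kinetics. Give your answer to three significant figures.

CL = 0.71 mL/min/kg × 115 kg = 81.65 mL/min = 81.65 × 60/1000 = 4.899 L/h
Infusion rate = CL · Css = 4.899 L/h × 30.4 mg/L = 148.9 mg/h

149 mg/h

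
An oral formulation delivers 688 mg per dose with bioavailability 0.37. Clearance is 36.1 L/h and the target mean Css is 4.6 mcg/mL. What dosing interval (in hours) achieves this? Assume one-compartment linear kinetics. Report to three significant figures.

1.53 h

F·D/τ = CL·Css → τ = F·D / (CL·Css).
τ = 0.37 × 688 / (36.1 × 4.6) = 1.533 h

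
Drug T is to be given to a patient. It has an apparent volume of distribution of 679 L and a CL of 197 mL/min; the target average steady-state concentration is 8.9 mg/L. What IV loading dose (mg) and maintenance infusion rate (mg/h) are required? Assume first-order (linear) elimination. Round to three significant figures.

(a) 6040 mg; (b) 105 mg/h

Loading: fill Vd to C_target → 679.0 L × 8.9 mg/L = 6043 mg
Convert clearance: 197 mL/min × 60 min/h ÷ 1000 mL/L = 11.82 L/h
Maintenance infusion rate = CL × Css = 11.82 × 8.9 = 105.2 mg/h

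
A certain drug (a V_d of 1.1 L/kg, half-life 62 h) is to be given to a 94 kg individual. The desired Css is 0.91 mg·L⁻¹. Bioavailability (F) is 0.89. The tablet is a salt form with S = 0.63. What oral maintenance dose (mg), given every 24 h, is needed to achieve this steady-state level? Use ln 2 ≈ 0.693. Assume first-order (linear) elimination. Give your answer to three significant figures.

45.0 mg

Vd = 1.1 L/kg × 94 kg = 103.4 L
CL = 0.693 × Vd / t½ = 0.693 × 103.4 / 62 = 1.156 L/h
D = CL × Css × τ / F / S = 1.156 × 0.91 × 24 / 0.89 / 0.63 = 45.03 mg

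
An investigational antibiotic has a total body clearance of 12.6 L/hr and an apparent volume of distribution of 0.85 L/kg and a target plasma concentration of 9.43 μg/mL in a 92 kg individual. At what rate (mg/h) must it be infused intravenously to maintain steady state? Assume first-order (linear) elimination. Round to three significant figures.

119 mg/h

Infusion rate = CL · Css = 12.60 L/h × 9.43 mg/L = 118.8 mg/h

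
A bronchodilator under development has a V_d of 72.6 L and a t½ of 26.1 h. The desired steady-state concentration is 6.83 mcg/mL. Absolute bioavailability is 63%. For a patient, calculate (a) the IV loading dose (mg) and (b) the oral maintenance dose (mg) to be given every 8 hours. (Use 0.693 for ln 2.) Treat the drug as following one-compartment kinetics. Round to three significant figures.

LD = Vd × C = 72.60 × 6.83 = 495.9 mg
CL = 0.693 × Vd / t½ = 0.693 × 72.60 / 26.1 = 1.928 L/h
D = CL × Css × τ / F = 1.928 × 6.83 × 8 / 0.63 = 167.2 mg

(a) 496 mg; (b) 167 mg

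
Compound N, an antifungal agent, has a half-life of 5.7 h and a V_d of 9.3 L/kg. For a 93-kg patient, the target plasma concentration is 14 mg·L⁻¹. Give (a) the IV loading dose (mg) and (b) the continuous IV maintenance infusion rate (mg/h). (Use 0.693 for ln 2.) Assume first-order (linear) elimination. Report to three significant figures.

Vd(total) = 93 kg × 9.3 L/kg = 864.9 L
LD = Vd × C = 864.9 × 14 = 12110 mg
CL = 0.693 × Vd / t½ = 0.693 × 864.9 / 5.7 = 105.2 L/h
Infusion rate = CL × Css = 105.2 × 14 = 1473 mg/h

(a) 12100 mg; (b) 1470 mg/h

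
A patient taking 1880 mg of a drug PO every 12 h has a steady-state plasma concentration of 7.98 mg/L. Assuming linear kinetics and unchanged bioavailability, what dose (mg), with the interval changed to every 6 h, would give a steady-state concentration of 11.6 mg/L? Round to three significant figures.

1370 mg

With linear kinetics, Css is proportional to dose rate (D/τ) at fixed clearance.
D₂ = D₁ × (Css,target / Css,current) × (τ₂/τ₁) = 1880 × (11.6/7.98) × (6/12) = 1366 mg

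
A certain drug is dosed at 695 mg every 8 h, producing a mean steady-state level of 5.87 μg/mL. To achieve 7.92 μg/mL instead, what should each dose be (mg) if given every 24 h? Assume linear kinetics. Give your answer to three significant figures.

2810 mg

With linear kinetics, Css is proportional to dose rate (D/τ) at fixed clearance.
D₂ = D₁ × (Css,target / Css,current) × (τ₂/τ₁) = 695 × (7.92/5.87) × (24/8) = 2813 mg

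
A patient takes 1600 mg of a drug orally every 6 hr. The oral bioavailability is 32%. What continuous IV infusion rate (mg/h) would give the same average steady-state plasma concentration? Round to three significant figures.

85.3 mg/h

Equivalent systemic input: infusion rate = F·D/τ.
Rate = 0.32 × 1600 / 6 = 85.33 mg/h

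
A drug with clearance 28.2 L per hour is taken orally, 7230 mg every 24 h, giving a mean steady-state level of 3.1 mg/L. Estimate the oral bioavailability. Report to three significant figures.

0.290

F·D/τ = CL·Css at steady state → F = CL·Css·τ / D.
F = 28.2 × 3.1 × 24 / 7230 = 0.290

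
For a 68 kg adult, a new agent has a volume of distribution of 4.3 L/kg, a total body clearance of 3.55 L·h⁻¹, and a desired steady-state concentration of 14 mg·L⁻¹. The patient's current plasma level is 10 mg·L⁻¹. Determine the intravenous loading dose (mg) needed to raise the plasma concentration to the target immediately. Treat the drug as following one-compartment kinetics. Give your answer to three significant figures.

1170 mg

Vd = 4.3 L/kg × 68 kg = 292.4 L
The loading dose fills Vd to the target concentration.
Concentration deficit ΔC = 14 − 10 = 4.000 mg/L
LD = Vd × ΔC = 292.4 × 4.000 = 1170 mg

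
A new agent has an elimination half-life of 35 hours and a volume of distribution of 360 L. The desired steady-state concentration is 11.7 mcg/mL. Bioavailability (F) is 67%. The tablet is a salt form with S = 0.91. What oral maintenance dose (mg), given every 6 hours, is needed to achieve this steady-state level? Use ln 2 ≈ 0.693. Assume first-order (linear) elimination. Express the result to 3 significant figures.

821 mg

k = 0.693/35 = 0.01980 h⁻¹, so CL = k·Vd = 0.01980 × 360.0 = 7.128 L/h
D = CL × Css × τ / F / S = 7.128 × 11.7 × 6 / 0.67 / 0.91 = 820.7 mg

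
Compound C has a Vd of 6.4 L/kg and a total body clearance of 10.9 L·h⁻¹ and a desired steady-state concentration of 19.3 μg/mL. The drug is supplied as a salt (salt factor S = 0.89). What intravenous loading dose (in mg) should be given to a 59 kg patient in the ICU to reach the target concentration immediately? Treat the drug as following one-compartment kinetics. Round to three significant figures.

8190 mg

Total Vd = 6.4 × 59 = 377.6 L
The loading dose fills Vd to the target concentration; clearance is irrelevant here.
LD = Vd × C / S = 377.6 × 19.30 / 0.89 = 8188 mg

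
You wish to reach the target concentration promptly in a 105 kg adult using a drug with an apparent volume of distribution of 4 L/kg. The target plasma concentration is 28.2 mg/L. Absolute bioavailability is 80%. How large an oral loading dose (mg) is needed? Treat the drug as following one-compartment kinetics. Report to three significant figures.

Vd = 4 L/kg × 105 kg = 420.0 L
LD = Vd × C / F = 420.0 × 28.20 / 0.8 = 14810 mg

14800 mg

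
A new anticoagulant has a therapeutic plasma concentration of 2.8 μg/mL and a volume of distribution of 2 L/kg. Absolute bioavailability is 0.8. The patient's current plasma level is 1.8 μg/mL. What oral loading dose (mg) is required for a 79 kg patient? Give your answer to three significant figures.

198 mg

Total Vd = 2 × 79 = 158.0 L
The loading dose fills Vd to the target concentration.
Concentration deficit ΔC = 2.8 − 1.8 = 1.000 mg/L
LD = Vd × ΔC / F = 158.0 × 1.000 / 0.8 = 197.5 mg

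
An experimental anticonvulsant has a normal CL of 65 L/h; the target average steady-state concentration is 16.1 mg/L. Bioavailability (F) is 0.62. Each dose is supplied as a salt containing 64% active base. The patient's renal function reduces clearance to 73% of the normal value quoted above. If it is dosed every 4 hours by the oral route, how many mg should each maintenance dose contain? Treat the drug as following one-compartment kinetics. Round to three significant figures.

7700 mg

Patient clearance = 0.73 × 65.00 = 47.45 L/h
At steady state, dose per interval replaces the amount cleared in that interval: F·S·D/τ = CL·Css.
D = CL × Css × τ / F / S = 47.45 × 16.1 × 4 / 0.62 / 0.64 = 7701 mg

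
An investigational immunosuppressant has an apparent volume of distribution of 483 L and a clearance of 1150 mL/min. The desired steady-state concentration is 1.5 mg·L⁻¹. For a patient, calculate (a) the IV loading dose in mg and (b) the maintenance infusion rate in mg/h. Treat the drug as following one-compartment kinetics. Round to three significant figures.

(a) 725 mg; (b) 104 mg/h

Loading: fill Vd to C_target → 483.0 L × 1.5 mg/L = 724.5 mg
CL = 1150 mL/min × 60/1000 = 69.00 L/h
Infusion rate = 69.00 L/h × 1.5 mg/L = 103.5 mg/h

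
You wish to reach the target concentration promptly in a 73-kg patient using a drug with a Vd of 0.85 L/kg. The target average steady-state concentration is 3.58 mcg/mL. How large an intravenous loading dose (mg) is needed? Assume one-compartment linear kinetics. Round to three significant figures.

Vd(total) = 73 kg × 0.85 L/kg = 62.05 L
LD = Vd × C = 62.05 × 3.580 = 222.1 mg

222 mg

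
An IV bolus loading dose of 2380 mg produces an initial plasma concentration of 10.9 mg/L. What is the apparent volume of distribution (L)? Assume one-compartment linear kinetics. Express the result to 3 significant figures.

Immediately after an IV bolus, C₀ = Dose / Vd, so Vd = Dose / C₀.
Vd = 2380 / 10.9 = 218.3 L

218 L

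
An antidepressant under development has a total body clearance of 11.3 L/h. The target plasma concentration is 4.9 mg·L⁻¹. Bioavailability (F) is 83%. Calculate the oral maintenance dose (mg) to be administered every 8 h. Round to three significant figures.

D = CL × Css × τ / F = 11.30 × 4.9 × 8 / 0.83 = 533.7 mg

534 mg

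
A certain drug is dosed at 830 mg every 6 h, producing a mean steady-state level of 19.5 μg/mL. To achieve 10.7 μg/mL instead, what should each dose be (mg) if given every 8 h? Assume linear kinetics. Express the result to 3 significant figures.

607 mg

For first-order elimination, Css ∝ F·D/(CL·τ); F and CL are unchanged, so Css ∝ D/τ.
D₂ = D₁ × (Css,target / Css,current) × (τ₂/τ₁) = 830 × (10.7/19.5) × (8/6) = 607.2 mg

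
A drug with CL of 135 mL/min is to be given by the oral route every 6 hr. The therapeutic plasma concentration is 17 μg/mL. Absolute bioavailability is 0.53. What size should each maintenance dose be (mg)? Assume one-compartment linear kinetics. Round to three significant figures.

1560 mg

Convert clearance: 135 mL/min × 60 min/h ÷ 1000 mL/L = 8.100 L/h
At steady state, dose per interval replaces the amount cleared in that interval: F·D/τ = CL·Css.
D = CL × Css × τ / F = 8.100 × 17 × 6 / 0.53 = 1559 mg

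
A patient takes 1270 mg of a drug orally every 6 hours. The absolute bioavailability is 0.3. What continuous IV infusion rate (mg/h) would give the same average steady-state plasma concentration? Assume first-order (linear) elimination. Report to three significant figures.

63.5 mg/h

Equivalent systemic input: infusion rate = F·D/τ.
Rate = 0.3 × 1270 / 6 = 63.50 mg/h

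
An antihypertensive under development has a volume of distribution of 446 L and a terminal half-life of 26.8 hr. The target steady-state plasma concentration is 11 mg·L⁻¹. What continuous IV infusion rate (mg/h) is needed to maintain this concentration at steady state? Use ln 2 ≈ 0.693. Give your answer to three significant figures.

127 mg/h

CL = 0.693 × Vd / t½ = 0.693 × 446.0 / 26.8 = 11.53 L/h
Infusion rate = CL × Css = 11.53 × 11 = 126.8 mg/h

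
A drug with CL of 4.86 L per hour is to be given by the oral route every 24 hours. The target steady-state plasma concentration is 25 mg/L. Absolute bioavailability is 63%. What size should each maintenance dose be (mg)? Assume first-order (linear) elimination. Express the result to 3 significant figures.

4630 mg

D = CL × Css × τ / F = 4.860 × 25 × 24 / 0.63 = 4629 mg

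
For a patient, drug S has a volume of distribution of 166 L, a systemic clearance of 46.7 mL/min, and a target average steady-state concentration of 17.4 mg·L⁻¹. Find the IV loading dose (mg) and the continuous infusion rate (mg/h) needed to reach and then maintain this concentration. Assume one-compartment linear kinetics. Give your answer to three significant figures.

Loading: fill Vd to C_target → 166.0 L × 17.4 mg/L = 2888 mg
Convert clearance: 46.7 mL/min × 60 min/h ÷ 1000 mL/L = 2.802 L/h
Maintenance infusion rate = CL × Css = 2.802 × 17.4 = 48.75 mg/h

(a) 2890 mg; (b) 48.8 mg/h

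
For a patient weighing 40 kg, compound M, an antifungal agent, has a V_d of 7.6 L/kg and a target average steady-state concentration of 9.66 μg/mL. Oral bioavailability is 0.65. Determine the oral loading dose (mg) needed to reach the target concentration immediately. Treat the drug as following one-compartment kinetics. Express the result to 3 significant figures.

Total Vd = 7.6 × 40 = 304.0 L
LD = Vd × C / F = 304.0 × 9.660 / 0.65 = 4518 mg

4520 mg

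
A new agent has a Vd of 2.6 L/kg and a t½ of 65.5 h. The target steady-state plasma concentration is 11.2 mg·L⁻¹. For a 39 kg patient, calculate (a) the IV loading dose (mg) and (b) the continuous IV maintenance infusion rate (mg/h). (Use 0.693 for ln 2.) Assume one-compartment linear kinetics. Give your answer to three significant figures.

(a) 1140 mg; (b) 12.0 mg/h

Vd(total) = 39 kg × 2.6 L/kg = 101.4 L
LD = Vd × C = 101.4 × 11.2 = 1136 mg
CL = 0.693 × Vd / t½ = 0.693 × 101.4 / 65.5 = 1.073 L/h
Infusion rate = CL × Css = 1.073 × 11.2 = 12.02 mg/h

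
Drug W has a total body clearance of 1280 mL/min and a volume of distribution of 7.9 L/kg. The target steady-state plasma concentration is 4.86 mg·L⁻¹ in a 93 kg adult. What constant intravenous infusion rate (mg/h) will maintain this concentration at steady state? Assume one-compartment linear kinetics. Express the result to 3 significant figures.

373 mg/h

CL = 1280 mL/min × 60/1000 = 76.80 L/h
At steady state, infusion rate equals elimination rate: rate in = CL × Css.
Infusion rate = CL · Css = 76.80 L/h × 4.86 mg/L = 373.2 mg/h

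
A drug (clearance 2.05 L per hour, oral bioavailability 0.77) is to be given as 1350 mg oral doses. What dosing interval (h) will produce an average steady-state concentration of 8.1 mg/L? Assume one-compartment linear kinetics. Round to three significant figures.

62.6 h

F·D/τ = CL·Css → τ = F·D / (CL·Css).
τ = 0.77 × 1350 / (2.05 × 8.1) = 62.60 h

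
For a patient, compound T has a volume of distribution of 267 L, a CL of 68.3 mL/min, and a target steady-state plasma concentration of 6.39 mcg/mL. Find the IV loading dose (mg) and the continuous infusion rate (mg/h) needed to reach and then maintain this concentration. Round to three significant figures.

LD = Vd · C_target = 267.0 × 6.39 = 1706 mg
CL = 68.3 mL/min × 60/1000 = 4.098 L/h
Infusion rate = 4.098 L/h × 6.39 mg/L = 26.19 mg/h

(a) 1710 mg; (b) 26.2 mg/h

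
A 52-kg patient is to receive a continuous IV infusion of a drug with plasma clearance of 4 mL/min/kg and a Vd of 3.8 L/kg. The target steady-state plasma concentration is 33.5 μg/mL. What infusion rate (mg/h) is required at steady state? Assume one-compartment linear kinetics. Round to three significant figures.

CL = 4 mL/min/kg × 52 kg = 208.0 mL/min = 208.0 × 60/1000 = 12.48 L/h
Infusion rate = CL · Css = 12.48 L/h × 33.5 mg/L = 418.1 mg/h

418 mg/h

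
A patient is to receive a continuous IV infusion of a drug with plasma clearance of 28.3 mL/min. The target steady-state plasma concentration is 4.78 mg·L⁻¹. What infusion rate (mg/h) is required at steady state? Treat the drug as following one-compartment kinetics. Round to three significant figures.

Convert clearance: 28.3 mL/min × 60 min/h ÷ 1000 mL/L = 1.698 L/h
At steady state, infusion rate equals elimination rate: rate in = CL × Css.
R₀ = 1.698 × 4.78 = 8.116 mg/h

8.12 mg/h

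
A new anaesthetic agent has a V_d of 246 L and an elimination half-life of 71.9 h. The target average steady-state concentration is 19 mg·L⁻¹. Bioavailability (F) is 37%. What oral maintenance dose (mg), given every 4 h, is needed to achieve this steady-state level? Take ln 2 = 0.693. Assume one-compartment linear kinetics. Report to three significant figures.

k = 0.693/71.9 = 0.009638 h⁻¹, so CL = k·Vd = 0.009638 × 246.0 = 2.371 L/h
D = CL × Css × τ / F = 2.371 × 19 × 4 / 0.37 = 487.0 mg

487 mg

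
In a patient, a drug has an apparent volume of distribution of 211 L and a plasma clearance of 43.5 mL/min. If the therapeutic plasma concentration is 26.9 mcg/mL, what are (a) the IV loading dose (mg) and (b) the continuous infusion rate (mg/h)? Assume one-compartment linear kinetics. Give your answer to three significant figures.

LD = Vd · C_target = 211.0 × 26.9 = 5676 mg
Convert clearance: 43.5 mL/min × 60 min/h ÷ 1000 mL/L = 2.610 L/h
Maintenance infusion rate = CL × Css = 2.610 × 26.9 = 70.21 mg/h

(a) 5680 mg; (b) 70.2 mg/h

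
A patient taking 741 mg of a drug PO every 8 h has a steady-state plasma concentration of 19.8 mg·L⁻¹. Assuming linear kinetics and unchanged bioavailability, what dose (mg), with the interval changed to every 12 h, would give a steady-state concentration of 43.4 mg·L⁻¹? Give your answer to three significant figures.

For first-order elimination, Css ∝ F·D/(CL·τ); F and CL are unchanged, so Css ∝ D/τ.
D₂ = D₁ × (Css,target / Css,current) × (τ₂/τ₁) = 741 × (43.4/19.8) × (12/8) = 2436 mg

2440 mg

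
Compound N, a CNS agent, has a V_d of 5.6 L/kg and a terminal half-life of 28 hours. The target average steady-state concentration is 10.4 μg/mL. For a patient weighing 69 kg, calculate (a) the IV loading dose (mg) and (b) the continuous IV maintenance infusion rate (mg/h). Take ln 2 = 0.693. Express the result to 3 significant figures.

(a) 4020 mg; (b) 99.5 mg/h

Total Vd = 5.6 × 69 = 386.4 L
LD = Vd × C = 386.4 × 10.4 = 4019 mg
CL = 0.693 × Vd / t½ = 0.693 × 386.4 / 28 = 9.563 L/h
Infusion rate = CL × Css = 9.563 × 10.4 = 99.46 mg/h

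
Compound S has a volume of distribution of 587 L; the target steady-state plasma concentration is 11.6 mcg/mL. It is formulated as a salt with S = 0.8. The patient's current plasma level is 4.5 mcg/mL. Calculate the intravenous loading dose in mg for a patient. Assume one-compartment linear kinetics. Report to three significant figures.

5210 mg

The loading dose fills Vd to the target concentration.
Concentration deficit ΔC = 11.6 − 4.5 = 7.100 mg/L
LD = Vd × ΔC / S = 587.0 × 7.100 / 0.8 = 5210 mg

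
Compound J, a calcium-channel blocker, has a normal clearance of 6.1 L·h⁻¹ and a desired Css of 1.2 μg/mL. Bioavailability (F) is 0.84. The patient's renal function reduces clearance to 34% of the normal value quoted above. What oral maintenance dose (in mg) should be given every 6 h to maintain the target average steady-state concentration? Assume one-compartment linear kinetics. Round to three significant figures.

Patient clearance = 0.34 × 6.100 = 2.074 L/h
At steady state, dose per interval replaces the amount cleared in that interval: F·D/τ = CL·Css.
D = CL × Css × τ / F = 2.074 × 1.2 × 6 / 0.84 = 17.78 mg

17.8 mg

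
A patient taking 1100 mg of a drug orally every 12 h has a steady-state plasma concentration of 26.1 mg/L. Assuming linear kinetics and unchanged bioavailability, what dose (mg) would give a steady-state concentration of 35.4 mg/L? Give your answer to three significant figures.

1490 mg

For first-order elimination, Css ∝ F·D/(CL·τ); F and CL are unchanged, so Css ∝ D/τ.
D₂ = D₁ × (Css,target / Css,current) = 1100 × 35.4/26.1 = 1492 mg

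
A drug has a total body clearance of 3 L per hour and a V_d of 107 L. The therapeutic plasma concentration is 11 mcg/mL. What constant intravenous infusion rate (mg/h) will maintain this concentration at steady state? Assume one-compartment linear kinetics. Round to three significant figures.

33.0 mg/h

Infusion rate = CL · Css = 3.000 L/h × 11 mg/L = 33.00 mg/h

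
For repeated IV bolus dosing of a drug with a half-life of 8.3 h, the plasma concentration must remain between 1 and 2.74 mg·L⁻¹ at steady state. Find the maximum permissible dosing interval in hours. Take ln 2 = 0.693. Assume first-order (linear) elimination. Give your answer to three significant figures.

k = 0.693 / t½ = 0.693 / 8.3 = 0.08349 h⁻¹
Between IV bolus doses, concentration decays as C = C₀·e^(−kτ), so C_peak/C_trough = e^(kτ).
τ_max = ln(C_peak/C_trough) / k = ln(2.74/1) / 0.08349 = 1.008 / 0.08349 = 12.07 h

12.1 h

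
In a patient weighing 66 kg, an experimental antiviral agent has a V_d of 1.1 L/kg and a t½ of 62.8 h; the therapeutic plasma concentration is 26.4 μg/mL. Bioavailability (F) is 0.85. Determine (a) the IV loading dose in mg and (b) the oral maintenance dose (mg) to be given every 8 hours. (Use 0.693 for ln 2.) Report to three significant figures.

Vd(total) = 66 kg × 1.1 L/kg = 72.60 L
LD = Vd × C = 72.60 × 26.4 = 1917 mg
CL = 0.693 × Vd / t½ = 0.693 × 72.60 / 62.8 = 0.8011 L/h
D = CL × Css × τ / F = 0.8011 × 26.4 × 8 / 0.85 = 199.0 mg

(a) 1920 mg; (b) 199 mg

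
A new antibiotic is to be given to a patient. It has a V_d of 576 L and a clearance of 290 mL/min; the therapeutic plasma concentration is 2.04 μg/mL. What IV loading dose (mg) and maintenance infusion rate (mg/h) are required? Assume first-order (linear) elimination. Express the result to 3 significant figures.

(a) 1180 mg; (b) 35.5 mg/h

Loading dose = Vd × C = 576.0 × 2.04 = 1175 mg
CL = 290 mL/min × 60/1000 = 17.40 L/h
Infusion rate = 17.40 L/h × 2.04 mg/L = 35.50 mg/h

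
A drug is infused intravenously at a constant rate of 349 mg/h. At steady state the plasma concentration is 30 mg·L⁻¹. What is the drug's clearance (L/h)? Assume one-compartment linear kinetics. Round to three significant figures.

At steady state, infusion rate = CL × Css, so CL = rate / Css.
CL = 349 / 30 = 11.63 L/h

11.6 L/h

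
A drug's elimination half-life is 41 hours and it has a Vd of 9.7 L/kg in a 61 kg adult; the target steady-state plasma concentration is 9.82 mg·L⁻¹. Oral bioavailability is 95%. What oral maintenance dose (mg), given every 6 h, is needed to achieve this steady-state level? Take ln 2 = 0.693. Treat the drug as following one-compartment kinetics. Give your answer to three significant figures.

Vd = 9.7 L/kg × 61 kg = 591.7 L
CL = 0.693 × Vd / t½ = 0.693 × 591.7 / 41 = 10.00 L/h
D = CL × Css × τ / F = 10.00 × 9.82 × 6 / 0.95 = 620.2 mg

620 mg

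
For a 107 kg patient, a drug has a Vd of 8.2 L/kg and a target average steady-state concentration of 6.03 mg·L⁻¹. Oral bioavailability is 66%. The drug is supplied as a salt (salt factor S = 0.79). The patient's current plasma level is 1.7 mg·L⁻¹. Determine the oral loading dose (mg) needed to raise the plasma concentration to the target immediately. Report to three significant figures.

Vd = 8.2 L/kg × 107 kg = 877.4 L
Concentration deficit ΔC = 6.03 − 1.7 = 4.330 mg/L
LD = Vd × ΔC / F / S = 877.4 × 4.330 / 0.66 / 0.79 = 7286 mg

7290 mg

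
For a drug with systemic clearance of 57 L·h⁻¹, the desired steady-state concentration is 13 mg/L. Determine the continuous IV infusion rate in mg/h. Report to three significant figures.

741 mg/h

At steady state, infusion rate equals elimination rate: rate in = CL × Css.
Rate = CL × Css = 57.00 × 13 = 741.0 mg/h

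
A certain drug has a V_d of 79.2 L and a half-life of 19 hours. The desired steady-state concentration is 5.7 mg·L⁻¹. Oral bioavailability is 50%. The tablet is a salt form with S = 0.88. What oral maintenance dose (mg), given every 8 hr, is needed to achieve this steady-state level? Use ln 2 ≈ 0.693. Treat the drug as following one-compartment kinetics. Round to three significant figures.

299 mg

CL = ln 2 · Vd / t½ = 0.693 × 79.20 / 19 = 2.889 L/h
D = CL × Css × τ / F / S = 2.889 × 5.7 × 8 / 0.5 / 0.88 = 299.4 mg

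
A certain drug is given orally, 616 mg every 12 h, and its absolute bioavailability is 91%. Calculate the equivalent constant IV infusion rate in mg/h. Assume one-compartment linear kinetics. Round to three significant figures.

46.7 mg/h

Equivalent systemic input: infusion rate = F·D/τ.
Rate = 0.91 × 616 / 12 = 46.71 mg/h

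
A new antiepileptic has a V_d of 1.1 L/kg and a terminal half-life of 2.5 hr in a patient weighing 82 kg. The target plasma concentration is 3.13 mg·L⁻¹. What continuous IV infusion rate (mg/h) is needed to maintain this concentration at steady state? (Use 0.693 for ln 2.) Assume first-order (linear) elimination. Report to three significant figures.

Vd(total) = 82 kg × 1.1 L/kg = 90.20 L
CL = ln 2 · Vd / t½ = 0.693 × 90.20 / 2.5 = 25.00 L/h
Infusion rate = CL × Css = 25.00 × 3.13 = 78.25 mg/h

78.3 mg/h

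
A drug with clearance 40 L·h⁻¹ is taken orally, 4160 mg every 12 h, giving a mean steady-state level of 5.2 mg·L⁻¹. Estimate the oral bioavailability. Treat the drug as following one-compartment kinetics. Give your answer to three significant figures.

0.600

F·D/τ = CL·Css at steady state → F = CL·Css·τ / D.
F = 40 × 5.2 × 12 / 4160 = 0.600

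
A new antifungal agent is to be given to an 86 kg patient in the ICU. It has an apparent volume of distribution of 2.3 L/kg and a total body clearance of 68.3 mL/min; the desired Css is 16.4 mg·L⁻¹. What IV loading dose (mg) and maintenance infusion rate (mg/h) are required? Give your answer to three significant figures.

(a) 3240 mg; (b) 67.2 mg/h

Total Vd = 2.3 × 86 = 197.8 L
Loading: fill Vd to C_target → 197.8 L × 16.4 mg/L = 3244 mg
Convert clearance: 68.3 mL/min × 60 min/h ÷ 1000 mL/L = 4.098 L/h
Infusion rate = 4.098 L/h × 16.4 mg/L = 67.21 mg/h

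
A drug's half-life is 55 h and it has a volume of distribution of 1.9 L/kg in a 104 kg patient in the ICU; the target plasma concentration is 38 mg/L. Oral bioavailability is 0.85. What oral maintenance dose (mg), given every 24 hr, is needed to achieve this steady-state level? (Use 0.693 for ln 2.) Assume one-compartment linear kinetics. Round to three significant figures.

Vd(total) = 104 kg × 1.9 L/kg = 197.6 L
CL = ln 2 · Vd / t½ = 0.693 × 197.6 / 55 = 2.490 L/h
D = CL × Css × τ / F = 2.490 × 38 × 24 / 0.85 = 2672 mg

2670 mg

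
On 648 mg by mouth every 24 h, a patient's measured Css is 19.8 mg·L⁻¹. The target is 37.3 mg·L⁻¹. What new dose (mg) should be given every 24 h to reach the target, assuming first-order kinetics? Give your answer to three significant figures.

1220 mg

For first-order elimination, Css ∝ F·D/(CL·τ); F and CL are unchanged, so Css ∝ D/τ.
D₂ = D₁ × (Css,target / Css,current) = 648 × 37.3/19.8 = 1221 mg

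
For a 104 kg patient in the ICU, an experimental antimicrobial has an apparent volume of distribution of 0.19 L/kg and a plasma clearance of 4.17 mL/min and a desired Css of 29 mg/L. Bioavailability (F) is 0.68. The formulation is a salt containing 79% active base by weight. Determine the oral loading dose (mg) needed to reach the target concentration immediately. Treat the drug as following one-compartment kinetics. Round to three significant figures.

Total Vd = 0.19 × 104 = 19.76 L
LD = Vd × C / F / S = 19.76 × 29.00 / 0.68 / 0.79 = 1067 mg

1070 mg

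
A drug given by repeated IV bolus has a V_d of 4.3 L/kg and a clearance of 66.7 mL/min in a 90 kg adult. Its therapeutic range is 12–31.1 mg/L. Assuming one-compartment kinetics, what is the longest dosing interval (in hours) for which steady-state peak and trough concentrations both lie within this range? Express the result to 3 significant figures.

Total Vd = 4.3 × 90 = 387.0 L
CL = 66.7 mL/min = 66.7 × 0.06 = 4.002 L/h
k = CL / Vd = 4.002 / 387.0 = 0.01034 h⁻¹
Between IV bolus doses, concentration decays as C = C₀·e^(−kτ), so C_peak/C_trough = e^(kτ).
τ_max = ln(C_peak/C_trough) / k = ln(31.1/12) / 0.01034 = 0.9523 / 0.01034 = 92.10 h

92.1 h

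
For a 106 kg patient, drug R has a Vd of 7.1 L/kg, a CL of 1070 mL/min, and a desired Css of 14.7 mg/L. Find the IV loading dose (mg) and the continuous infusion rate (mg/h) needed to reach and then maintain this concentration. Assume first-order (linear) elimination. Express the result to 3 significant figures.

(a) 11100 mg; (b) 944 mg/h

Vd = 7.1 L/kg × 106 kg = 752.6 L
Loading dose = Vd × C = 752.6 × 14.7 = 11060 mg
CL = 1070 mL/min = 1070 × 0.06 = 64.20 L/h
Infusion rate = 64.20 L/h × 14.7 mg/L = 943.7 mg/h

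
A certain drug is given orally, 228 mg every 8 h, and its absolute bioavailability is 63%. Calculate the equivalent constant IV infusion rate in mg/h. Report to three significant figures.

18.0 mg/h

Equivalent systemic input: infusion rate = F·D/τ.
Rate = 0.63 × 228 / 8 = 17.96 mg/h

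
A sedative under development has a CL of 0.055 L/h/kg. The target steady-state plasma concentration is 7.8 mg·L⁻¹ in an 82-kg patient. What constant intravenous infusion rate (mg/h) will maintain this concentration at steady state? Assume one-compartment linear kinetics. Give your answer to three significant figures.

CL = 0.055 L/h/kg × 82 kg = 4.510 L/h
Infusion rate = CL · Css = 4.510 L/h × 7.8 mg/L = 35.18 mg/h

35.2 mg/h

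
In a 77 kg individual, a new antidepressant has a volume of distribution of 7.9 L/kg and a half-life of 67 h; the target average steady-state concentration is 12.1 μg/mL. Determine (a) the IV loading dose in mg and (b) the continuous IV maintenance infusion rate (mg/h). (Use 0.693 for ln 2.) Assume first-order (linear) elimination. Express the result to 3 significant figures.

Total Vd = 7.9 × 77 = 608.3 L
LD = Vd × C = 608.3 × 12.1 = 7360 mg
CL = 0.693 × Vd / t½ = 0.693 × 608.3 / 67 = 6.292 L/h
Infusion rate = CL × Css = 6.292 × 12.1 = 76.13 mg/h

(a) 7360 mg; (b) 76.1 mg/h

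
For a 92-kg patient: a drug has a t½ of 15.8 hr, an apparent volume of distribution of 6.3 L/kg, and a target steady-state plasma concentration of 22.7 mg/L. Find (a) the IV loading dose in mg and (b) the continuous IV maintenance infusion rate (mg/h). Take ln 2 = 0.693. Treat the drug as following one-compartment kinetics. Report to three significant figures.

Total Vd = 6.3 × 92 = 579.6 L
LD = Vd × C = 579.6 × 22.7 = 13160 mg
CL = 0.693 × Vd / t½ = 0.693 × 579.6 / 15.8 = 25.42 L/h
Infusion rate = CL × Css = 25.42 × 22.7 = 577.0 mg/h

(a) 13200 mg; (b) 577 mg/h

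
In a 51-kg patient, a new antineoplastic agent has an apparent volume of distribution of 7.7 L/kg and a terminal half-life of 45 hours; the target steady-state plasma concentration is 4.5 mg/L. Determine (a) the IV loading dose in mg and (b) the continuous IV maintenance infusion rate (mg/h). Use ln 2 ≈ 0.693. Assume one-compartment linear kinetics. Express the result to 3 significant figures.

Vd(total) = 51 kg × 7.7 L/kg = 392.7 L
LD = Vd × C = 392.7 × 4.5 = 1767 mg
CL = 0.693 × Vd / t½ = 0.693 × 392.7 / 45 = 6.048 L/h
Infusion rate = CL × Css = 6.048 × 4.5 = 27.22 mg/h

(a) 1770 mg; (b) 27.2 mg/h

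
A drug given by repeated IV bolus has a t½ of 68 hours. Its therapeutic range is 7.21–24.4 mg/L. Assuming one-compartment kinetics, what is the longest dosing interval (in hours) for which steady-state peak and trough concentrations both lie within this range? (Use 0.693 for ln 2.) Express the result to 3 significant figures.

120 h

k = 0.693 / t½ = 0.693 / 68 = 0.01019 h⁻¹
Between IV bolus doses, concentration decays as C = C₀·e^(−kτ), so C_peak/C_trough = e^(kτ).
τ_max = ln(C_peak/C_trough) / k = ln(24.4/7.21) / 0.01019 = 1.219 / 0.01019 = 119.6 h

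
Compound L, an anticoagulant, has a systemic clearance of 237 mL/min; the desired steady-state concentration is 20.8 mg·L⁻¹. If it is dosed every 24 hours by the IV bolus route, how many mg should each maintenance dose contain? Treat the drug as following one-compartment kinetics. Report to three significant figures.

CL = 237 mL/min = 237 × 0.06 = 14.22 L/h
D = CL × Css × τ = 14.22 × 20.8 × 24 = 7099 mg

7100 mg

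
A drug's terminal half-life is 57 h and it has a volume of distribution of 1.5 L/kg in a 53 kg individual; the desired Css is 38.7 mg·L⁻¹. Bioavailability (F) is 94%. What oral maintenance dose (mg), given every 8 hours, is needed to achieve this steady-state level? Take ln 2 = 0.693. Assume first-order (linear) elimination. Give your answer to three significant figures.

318 mg

Vd = 1.5 L/kg × 53 kg = 79.50 L
CL = 0.693 × Vd / t½ = 0.693 × 79.50 / 57 = 0.9666 L/h
D = CL × Css × τ / F = 0.9666 × 38.7 × 8 / 0.94 = 318.4 mg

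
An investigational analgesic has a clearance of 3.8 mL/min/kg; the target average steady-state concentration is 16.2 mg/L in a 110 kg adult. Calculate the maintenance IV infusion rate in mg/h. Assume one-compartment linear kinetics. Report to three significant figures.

406 mg/h

CL = 3.8 mL/min/kg × 110 kg = 418.0 mL/min = 418.0 × 60/1000 = 25.08 L/h
At steady state, infusion rate equals elimination rate: rate in = CL × Css.
R₀ = 25.08 × 16.2 = 406.3 mg/h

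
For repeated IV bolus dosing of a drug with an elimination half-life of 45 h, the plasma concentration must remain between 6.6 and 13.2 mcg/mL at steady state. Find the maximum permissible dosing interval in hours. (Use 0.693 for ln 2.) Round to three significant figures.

k = 0.693 / t½ = 0.693 / 45 = 0.01540 h⁻¹
Between IV bolus doses, concentration decays as C = C₀·e^(−kτ), so C_peak/C_trough = e^(kτ).
τ_max = ln(C_peak/C_trough) / k = ln(13.2/6.6) / 0.01540 = 0.6931 / 0.01540 = 45.01 h

45.0 h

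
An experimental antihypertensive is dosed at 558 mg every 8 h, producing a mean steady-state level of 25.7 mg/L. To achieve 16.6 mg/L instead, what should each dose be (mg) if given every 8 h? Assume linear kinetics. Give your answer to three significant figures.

360 mg

For first-order elimination, Css ∝ F·D/(CL·τ); F and CL are unchanged, so Css ∝ D/τ.
D₂ = D₁ × (Css,target / Css,current) = 558 × 16.6/25.7 = 360.4 mg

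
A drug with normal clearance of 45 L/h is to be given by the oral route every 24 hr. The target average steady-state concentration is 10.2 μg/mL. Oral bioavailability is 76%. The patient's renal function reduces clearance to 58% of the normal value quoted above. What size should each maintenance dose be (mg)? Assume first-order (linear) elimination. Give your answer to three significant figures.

8410 mg

Patient clearance = 0.58 × 45.00 = 26.10 L/h
At steady state, dose per interval replaces the amount cleared in that interval: F·D/τ = CL·Css.
D = CL × Css × τ / F = 26.10 × 10.2 × 24 / 0.76 = 8407 mg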